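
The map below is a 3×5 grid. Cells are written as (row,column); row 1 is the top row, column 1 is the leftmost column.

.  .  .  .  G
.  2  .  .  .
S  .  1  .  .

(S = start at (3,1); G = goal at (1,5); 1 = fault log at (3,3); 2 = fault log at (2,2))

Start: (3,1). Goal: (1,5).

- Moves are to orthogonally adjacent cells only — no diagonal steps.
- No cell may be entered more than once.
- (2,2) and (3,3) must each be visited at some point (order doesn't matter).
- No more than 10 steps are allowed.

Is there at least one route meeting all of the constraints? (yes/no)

yes

One route that works: (3,1) → (2,1) → (2,2) → (3,2) → (3,3) → (2,3) → (1,3) → (1,4) → (1,5).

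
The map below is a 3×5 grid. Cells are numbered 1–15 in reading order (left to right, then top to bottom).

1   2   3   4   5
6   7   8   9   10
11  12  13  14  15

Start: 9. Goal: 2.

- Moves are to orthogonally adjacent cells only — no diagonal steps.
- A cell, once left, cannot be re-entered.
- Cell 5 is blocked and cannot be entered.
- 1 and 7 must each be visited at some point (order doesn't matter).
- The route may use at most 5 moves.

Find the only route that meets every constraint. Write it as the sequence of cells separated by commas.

9, 8, 7, 6, 1, 2

The 5-move cap with required stops at 1, 7 leaves no slack for detours.
Route from 9: left 3 to 6, up 1 to 1, right 1 to 2 — 5 moves in all.
Check: all required cells visited; 5 ≤ 5 moves.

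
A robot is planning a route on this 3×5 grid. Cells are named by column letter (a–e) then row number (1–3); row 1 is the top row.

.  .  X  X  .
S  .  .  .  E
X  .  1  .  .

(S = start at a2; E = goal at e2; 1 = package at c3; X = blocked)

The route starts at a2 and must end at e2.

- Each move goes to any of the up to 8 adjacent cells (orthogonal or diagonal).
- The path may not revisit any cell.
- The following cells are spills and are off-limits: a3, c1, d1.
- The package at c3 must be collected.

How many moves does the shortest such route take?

4

Any route passes through c3 somewhere between a2 and e2. Summing Chebyshev distances along the two legs (a2 → c3 → e2) gives a lower bound of 2 + 2 = 4 moves.
A route of 4 moves achieves this: a2 → b2 → c3 → d2 → e2.
Since 4 matches the lower bound, it is optimal.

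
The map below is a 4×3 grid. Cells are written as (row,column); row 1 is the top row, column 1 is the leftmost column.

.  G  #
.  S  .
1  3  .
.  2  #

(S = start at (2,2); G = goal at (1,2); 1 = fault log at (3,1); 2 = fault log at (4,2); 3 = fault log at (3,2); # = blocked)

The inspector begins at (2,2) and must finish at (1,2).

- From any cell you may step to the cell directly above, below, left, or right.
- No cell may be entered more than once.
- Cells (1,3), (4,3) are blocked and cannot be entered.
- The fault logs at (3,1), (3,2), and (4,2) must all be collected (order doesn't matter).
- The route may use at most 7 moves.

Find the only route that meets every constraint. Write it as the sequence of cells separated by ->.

The 7-move cap with required stops at (3,1), (3,2), (4,2) leaves no slack for detours.
Route from (2,2): 2× down (reaching (4,2)), left to (4,1), 3× up (reaching (1,1)), right to (1,2) — 7 moves in all.
Check: all required cells visited; 7 ≤ 7 moves.

(2,2) -> (3,2) -> (4,2) -> (4,1) -> (3,1) -> (2,1) -> (1,1) -> (1,2)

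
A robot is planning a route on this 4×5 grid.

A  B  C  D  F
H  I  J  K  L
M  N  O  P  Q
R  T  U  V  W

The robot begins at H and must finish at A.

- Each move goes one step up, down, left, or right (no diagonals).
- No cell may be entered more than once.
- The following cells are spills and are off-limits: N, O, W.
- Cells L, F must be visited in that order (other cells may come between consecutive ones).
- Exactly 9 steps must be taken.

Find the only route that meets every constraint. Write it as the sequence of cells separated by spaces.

H I J K L F D C B A

The waypoints must appear in the order L, F, with no cell reused.
Route from H: 4× right (reaching L), up to F, 4× left (reaching A) — 9 moves in all.
Check: order respected (L at step 4, F at step 5); 9 moves as required.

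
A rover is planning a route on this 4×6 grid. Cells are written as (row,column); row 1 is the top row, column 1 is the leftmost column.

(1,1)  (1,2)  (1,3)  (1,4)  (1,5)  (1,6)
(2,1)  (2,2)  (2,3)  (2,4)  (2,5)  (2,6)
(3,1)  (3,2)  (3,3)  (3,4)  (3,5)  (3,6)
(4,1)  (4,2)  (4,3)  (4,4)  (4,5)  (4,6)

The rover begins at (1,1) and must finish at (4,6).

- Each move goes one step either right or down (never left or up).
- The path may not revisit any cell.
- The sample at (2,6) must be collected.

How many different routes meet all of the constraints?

A right/down-only route from (1,1) to (4,6) makes exactly 3 down-moves and 5 right-moves in some order.
With no other constraints that would be C(8,3) = 56 routes.
Split at (2,6) and multiply the segment counts: (1,1)→(2,6): 6; (2,6)→(4,6): 1; product = 6.
That gives 6 routes.

6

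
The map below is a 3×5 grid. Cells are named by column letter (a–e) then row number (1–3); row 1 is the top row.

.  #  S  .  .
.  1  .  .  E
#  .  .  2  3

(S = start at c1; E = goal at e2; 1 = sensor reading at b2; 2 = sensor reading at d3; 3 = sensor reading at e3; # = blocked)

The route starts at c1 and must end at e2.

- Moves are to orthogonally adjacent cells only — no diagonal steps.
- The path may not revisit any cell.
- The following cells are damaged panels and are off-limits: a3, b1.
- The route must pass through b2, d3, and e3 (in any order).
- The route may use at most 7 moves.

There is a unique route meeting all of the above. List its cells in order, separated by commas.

Any route must reach b2, d3, and e3 and still end at e2 within 7 moves, so the order of the required stops is forced.
Route from c1: down to c2, left to b2, down to b3, 3× right (reaching e3), up to e2 — 7 moves in all.
Check: all required cells visited; 7 ≤ 7 moves.

c1, c2, b2, b3, c3, d3, e3, e2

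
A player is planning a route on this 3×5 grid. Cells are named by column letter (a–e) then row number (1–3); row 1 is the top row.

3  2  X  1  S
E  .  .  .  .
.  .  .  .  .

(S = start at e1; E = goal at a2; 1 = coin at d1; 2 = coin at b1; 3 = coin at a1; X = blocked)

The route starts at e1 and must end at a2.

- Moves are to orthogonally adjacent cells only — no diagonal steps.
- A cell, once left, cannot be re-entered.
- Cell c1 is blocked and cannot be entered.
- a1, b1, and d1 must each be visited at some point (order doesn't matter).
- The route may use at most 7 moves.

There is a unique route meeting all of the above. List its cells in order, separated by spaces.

The budget equals the shortest possible length, so every move has to be on a shortest route through the required cells.
Route from e1: left 1 to d1, down 1 to d2, left 2 to b2, up 1 to b1, left 1 to a1, down 1 to a2 — 7 moves in all.
Check: all required cells visited; 7 ≤ 7 moves.

e1 d1 d2 c2 b2 b1 a1 a2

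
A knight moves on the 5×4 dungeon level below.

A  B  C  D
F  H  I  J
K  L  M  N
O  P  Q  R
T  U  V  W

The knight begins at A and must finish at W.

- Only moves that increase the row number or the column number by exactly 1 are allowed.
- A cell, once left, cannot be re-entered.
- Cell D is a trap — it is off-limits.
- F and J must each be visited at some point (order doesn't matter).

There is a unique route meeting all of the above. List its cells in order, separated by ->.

A -> F -> H -> I -> J -> N -> R -> W

Moves only go right or down, so the column and row indices never decrease.
Route from A: down 1 to F, right 3 to J, down 3 to W — 7 moves in all.
Check: all required cells visited.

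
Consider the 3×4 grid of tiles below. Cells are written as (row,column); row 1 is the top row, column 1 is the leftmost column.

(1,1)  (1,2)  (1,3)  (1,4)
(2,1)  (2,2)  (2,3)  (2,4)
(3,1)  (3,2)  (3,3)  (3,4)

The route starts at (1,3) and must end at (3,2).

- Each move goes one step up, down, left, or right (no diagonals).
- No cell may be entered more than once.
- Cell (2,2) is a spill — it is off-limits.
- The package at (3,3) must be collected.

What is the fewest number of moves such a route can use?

3

Any route passes through (3,3) somewhere between (1,3) and (3,2). Summing Manhattan distances along the two legs ((1,3) → (3,3) → (3,2)) gives a lower bound of 2 + 1 = 3 moves.
A route of 3 moves achieves this: (1,3) → (2,3) → (3,3) → (3,2).
Since 3 matches the lower bound, it is optimal.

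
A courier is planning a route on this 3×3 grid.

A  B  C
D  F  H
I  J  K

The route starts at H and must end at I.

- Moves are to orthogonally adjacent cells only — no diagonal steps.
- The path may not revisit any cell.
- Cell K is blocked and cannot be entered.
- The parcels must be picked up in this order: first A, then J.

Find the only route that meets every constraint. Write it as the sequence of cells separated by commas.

The waypoints must appear in the order A, J, with no cell reused.
Route from H: up 1 to C, left 2 to A, down 1 to D, right 1 to F, down 1 to J, left 1 to I — 7 moves in all.
Check: order respected (A at step 3, J at step 6).

H, C, B, A, D, F, J, I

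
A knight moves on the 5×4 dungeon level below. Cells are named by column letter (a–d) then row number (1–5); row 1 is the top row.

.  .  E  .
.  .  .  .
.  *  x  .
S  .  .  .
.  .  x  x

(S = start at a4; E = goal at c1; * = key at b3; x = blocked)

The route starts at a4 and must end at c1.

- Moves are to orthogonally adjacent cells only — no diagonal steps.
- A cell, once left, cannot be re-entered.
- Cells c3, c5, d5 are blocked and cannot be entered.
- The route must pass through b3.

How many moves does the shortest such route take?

Any route passes through b3 somewhere between a4 and c1. Summing Manhattan distances along the two legs (a4 → b3 → c1) gives a lower bound of 2 + 3 = 5 moves.
A route of 5 moves achieves this: a4 → a3 → b3 → b2 → b1 → c1.
Since 5 matches the lower bound, it is optimal.

5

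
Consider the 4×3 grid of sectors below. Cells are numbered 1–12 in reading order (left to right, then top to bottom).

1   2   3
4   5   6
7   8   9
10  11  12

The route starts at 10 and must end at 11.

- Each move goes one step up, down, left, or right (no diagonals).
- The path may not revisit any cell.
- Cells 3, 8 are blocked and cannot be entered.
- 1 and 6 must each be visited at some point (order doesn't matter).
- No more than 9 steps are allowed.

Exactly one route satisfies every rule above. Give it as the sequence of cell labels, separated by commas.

The 9-move cap with required stops at 1, 6 leaves no slack for detours.
Route from 10: 3× up (reaching 1), right to 2, down to 5, right to 6, 2× down (reaching 12), left to 11 — 9 moves in all.
Check: all required cells visited; 9 ≤ 9 moves.

10, 7, 4, 1, 2, 5, 6, 9, 12, 11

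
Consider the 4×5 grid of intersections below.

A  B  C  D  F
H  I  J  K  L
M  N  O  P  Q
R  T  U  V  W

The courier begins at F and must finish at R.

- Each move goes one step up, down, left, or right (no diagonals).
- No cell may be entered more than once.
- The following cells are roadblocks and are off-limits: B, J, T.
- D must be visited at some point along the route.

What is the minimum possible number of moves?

Any route passes through D somewhere between F and R. Summing Manhattan distances along the two legs (F → D → R) gives a lower bound of 1 + 6 = 7 moves.
A route of 7 moves achieves this: F → D → K → P → O → N → M → R.
Since 7 matches the lower bound, it is optimal.

7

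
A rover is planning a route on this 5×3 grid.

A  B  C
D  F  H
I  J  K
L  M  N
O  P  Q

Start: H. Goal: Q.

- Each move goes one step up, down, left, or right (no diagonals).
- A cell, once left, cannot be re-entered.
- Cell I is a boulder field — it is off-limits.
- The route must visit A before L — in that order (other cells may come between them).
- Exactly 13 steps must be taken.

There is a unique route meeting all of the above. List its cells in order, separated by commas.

The waypoints must appear in the order A, L, with no cell reused.
Route from H: up 1 to C, left 2 to A, down 1 to D, right 1 to F, down 1 to J, right 1 to K, down 1 to N, left 2 to L, down 1 to O, right 2 to Q — 13 moves in all.
Check: order respected (A at step 3, L at step 10); 13 moves as required.

H, C, B, A, D, F, J, K, N, M, L, O, P, Q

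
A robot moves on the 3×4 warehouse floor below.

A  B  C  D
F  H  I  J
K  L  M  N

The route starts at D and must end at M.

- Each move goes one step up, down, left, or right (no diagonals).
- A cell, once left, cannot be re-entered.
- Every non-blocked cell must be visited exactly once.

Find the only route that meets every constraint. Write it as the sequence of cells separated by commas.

D, C, B, A, F, K, L, H, I, J, N, M

Need to visit all 12 open cells exactly once, starting at D and ending at M.
Cell A has only two open neighbours (F and B), so the path must pass straight through it: one of those is the cell it's entered from and the other is where it exits.
Route from D: 3× left (reaching A), 2× down (reaching K), right to L, up to H, 2× right (reaching J), down to N, left to M — 11 moves in all.
Check: all 12 open cells covered.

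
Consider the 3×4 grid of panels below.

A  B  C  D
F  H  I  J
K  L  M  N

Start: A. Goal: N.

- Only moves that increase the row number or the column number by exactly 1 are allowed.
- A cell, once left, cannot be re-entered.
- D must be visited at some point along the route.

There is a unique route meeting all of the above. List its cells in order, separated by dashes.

A - B - C - D - J - N

Moves only go right or down, so the column and row indices never decrease.
Route from A: right 3 to D, down 2 to N — 5 moves in all.
Check: all required cells visited.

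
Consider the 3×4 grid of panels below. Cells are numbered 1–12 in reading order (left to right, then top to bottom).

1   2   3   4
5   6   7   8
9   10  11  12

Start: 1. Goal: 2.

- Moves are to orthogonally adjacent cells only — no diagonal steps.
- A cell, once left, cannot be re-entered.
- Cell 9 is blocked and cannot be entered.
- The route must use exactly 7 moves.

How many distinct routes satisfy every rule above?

Need simple routes of exactly 7 moves from 1 to 2 (Manhattan distance 1, so 3 moves are spent on a detour and 3 undoing it).
Enumerating: 1 5 6 10 11 7 3 2 | 1 5 6 7 8 4 3 2.
That gives 2 routes.

2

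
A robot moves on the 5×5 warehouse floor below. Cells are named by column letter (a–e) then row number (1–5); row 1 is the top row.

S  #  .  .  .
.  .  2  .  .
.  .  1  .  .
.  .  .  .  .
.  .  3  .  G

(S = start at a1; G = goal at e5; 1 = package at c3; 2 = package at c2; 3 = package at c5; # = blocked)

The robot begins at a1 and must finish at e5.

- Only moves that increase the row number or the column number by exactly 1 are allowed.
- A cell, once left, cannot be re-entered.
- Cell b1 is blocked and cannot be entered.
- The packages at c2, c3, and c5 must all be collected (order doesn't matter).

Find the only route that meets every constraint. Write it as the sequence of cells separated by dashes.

a1 - a2 - b2 - c2 - c3 - c4 - c5 - d5 - e5

Moves only go right or down, so the column and row indices never decrease.
Route from a1: down 1 to a2, right 2 to c2, down 3 to c5, right 2 to e5 — 8 moves in all.
Check: all required cells visited.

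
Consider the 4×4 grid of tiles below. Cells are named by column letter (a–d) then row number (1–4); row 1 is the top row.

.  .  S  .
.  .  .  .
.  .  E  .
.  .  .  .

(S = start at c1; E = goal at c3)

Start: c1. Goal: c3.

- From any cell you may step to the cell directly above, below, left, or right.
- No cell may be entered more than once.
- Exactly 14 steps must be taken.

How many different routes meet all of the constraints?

Need simple routes of exactly 14 moves from c1 to c3 (Manhattan distance 2, so 6 moves are spent on a detour and 6 undoing it).
Branch systematically from the start, pruning whenever the remaining move budget drops below the Manhattan distance to c3 or differs from it in parity. Grouping the completions by first move — via c2: 1; via b1: 4; via d1: 5 — and summing: 1 + 4 + 5 = 10.
That gives 10 routes.

10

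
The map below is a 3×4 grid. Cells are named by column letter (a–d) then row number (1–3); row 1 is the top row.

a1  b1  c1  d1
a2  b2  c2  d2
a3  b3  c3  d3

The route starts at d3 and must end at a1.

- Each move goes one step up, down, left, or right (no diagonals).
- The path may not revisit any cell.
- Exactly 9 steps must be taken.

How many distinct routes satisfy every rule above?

Need simple routes of exactly 9 moves from d3 to a1 (Manhattan distance 5, so 2 moves are spent on a detour and 2 undoing it).
Branch systematically from the start, pruning whenever the remaining move budget drops below the Manhattan distance to a1 or differs from it in parity. Grouping the completions by first move — via d2: 7; via c3: 4 — and summing: 7 + 4 = 11.
That gives 11 routes.

11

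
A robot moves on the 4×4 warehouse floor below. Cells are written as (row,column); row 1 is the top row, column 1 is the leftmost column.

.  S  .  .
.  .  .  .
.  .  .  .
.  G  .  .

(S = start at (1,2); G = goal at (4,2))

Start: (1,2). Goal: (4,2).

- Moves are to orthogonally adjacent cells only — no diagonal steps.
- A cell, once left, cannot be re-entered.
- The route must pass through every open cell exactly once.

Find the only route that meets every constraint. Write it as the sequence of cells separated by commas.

Need to visit all 16 open cells exactly once, starting at (1,2) and ending at (4,2).
Cell (1,1) has only two open neighbours ((2,1) and (1,2)), so the path must pass straight through it: one of those is the cell it's entered from and the other is where it exits.
Route from (1,2): left to (1,1), down to (2,1), 2× right (reaching (2,3)), up to (1,3), right to (1,4), 3× down (reaching (4,4)), left to (4,3), up to (3,3), 2× left (reaching (3,1)), down to (4,1), right to (4,2) — 15 moves in all.
Check: all 16 open cells covered.

(1,2), (1,1), (2,1), (2,2), (2,3), (1,3), (1,4), (2,4), (3,4), (4,4), (4,3), (3,3), (3,2), (3,1), (4,1), (4,2)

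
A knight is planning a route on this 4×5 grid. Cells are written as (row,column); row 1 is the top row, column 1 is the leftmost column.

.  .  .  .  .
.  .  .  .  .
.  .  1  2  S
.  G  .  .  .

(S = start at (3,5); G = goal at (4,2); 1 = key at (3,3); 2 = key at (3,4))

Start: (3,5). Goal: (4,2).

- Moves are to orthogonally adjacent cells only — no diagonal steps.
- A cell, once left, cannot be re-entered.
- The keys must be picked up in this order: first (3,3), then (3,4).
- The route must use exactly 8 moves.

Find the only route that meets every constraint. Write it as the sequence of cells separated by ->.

The waypoints must appear in the order (3,3), (3,4), with no cell reused.
Route from (3,5): up 1 to (2,5), left 2 to (2,3), down 1 to (3,3), right 1 to (3,4), down 1 to (4,4), left 2 to (4,2) — 8 moves in all.
Check: order respected (1 at step 4, 2 at step 5); 8 moves as required.

(3,5) -> (2,5) -> (2,4) -> (2,3) -> (3,3) -> (3,4) -> (4,4) -> (4,3) -> (4,2)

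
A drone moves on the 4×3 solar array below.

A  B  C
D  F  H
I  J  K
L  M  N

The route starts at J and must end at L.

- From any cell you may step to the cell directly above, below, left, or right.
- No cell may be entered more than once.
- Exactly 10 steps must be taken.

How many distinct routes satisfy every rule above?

Need simple routes of exactly 10 moves from J to L (Manhattan distance 2, so 4 moves are spent on a detour and 4 undoing it).
Enumerating: J F D A B C H K N M L | J M N K H C B F D I L | J M N K H C B A D I L | J M N K H F B A D I L | J I D A B F H K N M L | J I D A B C H K N M L | J I D F B C H K N M L.
That gives 7 routes.

7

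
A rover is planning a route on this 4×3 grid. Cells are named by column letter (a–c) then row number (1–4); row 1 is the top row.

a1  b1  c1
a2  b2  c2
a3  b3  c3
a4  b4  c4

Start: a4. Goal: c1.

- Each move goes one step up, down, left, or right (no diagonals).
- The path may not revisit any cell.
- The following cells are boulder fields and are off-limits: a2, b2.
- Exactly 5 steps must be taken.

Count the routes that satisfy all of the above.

3

Need simple routes of exactly 5 moves from a4 to c1 (Manhattan distance 5, so 0 moves are spent on a detour and 0 undoing it).
Enumerating: a4 a3 b3 c3 c2 c1 | a4 b4 b3 c3 c2 c1 | a4 b4 c4 c3 c2 c1.
That gives 3 routes.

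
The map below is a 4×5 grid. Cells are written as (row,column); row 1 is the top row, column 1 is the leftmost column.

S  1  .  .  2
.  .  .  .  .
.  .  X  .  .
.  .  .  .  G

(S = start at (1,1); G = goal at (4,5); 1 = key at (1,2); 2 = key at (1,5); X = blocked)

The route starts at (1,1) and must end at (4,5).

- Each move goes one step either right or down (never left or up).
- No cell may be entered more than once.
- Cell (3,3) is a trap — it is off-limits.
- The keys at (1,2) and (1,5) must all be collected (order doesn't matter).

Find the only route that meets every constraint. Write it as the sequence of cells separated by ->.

Moves only go right or down, so the column and row indices never decrease.
Route from (1,1): right 4 to (1,5), down 3 to (4,5) — 7 moves in all.
Check: all required cells visited.

(1,1) -> (1,2) -> (1,3) -> (1,4) -> (1,5) -> (2,5) -> (3,5) -> (4,5)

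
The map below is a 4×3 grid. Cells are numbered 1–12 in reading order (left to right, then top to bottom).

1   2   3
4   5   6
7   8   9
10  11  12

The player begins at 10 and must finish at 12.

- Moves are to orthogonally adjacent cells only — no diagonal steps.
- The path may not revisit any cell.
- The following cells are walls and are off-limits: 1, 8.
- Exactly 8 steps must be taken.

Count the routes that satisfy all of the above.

Need simple routes of exactly 8 moves from 10 to 12 (Manhattan distance 2, so 3 moves are spent on a detour and 3 undoing it).
Enumerating: 10 7 4 5 2 3 6 9 12.
That gives 1 route.

1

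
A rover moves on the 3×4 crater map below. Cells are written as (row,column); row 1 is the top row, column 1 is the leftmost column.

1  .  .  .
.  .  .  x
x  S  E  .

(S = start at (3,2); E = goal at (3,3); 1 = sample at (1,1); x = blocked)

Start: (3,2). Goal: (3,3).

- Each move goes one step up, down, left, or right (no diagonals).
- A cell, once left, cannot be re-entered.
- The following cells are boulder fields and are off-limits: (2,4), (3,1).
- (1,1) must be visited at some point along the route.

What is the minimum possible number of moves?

7

Any route passes through (1,1) somewhere between (3,2) and (3,3). Summing Manhattan distances along the two legs ((3,2) → (1,1) → (3,3)) gives a lower bound of 3 + 4 = 7 moves.
A route of 7 moves achieves this: (3,2) → (2,2) → (2,1) → (1,1) → (1,2) → (1,3) → (2,3) → (3,3).
Since 7 matches the lower bound, it is optimal.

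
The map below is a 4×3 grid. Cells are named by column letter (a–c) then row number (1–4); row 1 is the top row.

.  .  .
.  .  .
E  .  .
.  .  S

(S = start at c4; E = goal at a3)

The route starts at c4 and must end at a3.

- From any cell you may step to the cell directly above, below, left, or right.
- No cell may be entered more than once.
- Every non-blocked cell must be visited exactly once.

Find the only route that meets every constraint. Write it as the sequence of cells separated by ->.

c4 -> c3 -> c2 -> c1 -> b1 -> a1 -> a2 -> b2 -> b3 -> b4 -> a4 -> a3

Need to visit all 12 open cells exactly once, starting at c4 and ending at a3.
Cell a1 has only two open neighbours (a2 and b1), so the path must pass straight through it: one of those is the cell it's entered from and the other is where it exits.
Route from c4: 3× up (reaching c1), 2× left (reaching a1), down to a2, right to b2, 2× down (reaching b4), left to a4, up to a3 — 11 moves in all.
Check: all 12 open cells covered.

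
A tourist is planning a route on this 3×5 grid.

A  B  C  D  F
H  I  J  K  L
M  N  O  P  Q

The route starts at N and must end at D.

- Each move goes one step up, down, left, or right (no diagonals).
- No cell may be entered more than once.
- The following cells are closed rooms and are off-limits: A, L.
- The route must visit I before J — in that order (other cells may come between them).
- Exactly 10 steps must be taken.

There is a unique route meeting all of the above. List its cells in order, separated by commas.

N, M, H, I, B, C, J, O, P, K, D

The waypoints must appear in the order I, J, with no cell reused.
Route from N: left to M, up to H, right to I, up to B, right to C, 2× down (reaching O), right to P, 2× up (reaching D) — 10 moves in all.
Check: order respected (I at step 3, J at step 6); 10 moves as required.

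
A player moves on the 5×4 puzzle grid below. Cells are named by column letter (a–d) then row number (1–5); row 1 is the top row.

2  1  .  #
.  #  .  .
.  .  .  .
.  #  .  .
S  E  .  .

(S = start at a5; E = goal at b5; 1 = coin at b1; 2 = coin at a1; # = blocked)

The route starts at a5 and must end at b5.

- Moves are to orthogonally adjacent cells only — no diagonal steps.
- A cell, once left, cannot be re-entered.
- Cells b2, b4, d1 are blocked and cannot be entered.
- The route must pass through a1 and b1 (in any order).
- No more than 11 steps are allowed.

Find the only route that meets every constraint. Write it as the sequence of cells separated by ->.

a5 -> a4 -> a3 -> a2 -> a1 -> b1 -> c1 -> c2 -> c3 -> c4 -> c5 -> b5

Any route must reach a1 and b1 and still end at b5 within 11 moves, so the order of the required stops is forced.
Route from a5: up 4 to a1, right 2 to c1, down 4 to c5, left 1 to b5 — 11 moves in all.
Check: all required cells visited; 11 ≤ 11 moves.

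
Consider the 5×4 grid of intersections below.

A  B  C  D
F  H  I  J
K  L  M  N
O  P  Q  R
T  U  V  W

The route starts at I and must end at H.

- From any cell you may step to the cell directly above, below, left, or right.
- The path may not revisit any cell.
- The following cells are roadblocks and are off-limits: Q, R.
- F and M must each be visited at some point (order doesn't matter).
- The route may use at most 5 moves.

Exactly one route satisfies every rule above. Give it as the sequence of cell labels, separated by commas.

I, M, L, K, F, H

The 5-move cap with required stops at F, M leaves no slack for detours.
Route from I: down 1 to M, left 2 to K, up 1 to F, right 1 to H — 5 moves in all.
Check: all required cells visited; 5 ≤ 5 moves.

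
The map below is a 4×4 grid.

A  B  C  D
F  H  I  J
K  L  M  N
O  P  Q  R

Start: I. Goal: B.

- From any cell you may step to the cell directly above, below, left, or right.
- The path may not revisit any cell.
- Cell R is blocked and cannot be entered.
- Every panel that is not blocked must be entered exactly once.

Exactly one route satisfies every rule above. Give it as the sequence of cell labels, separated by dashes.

I - C - D - J - N - M - Q - P - O - K - L - H - F - A - B

Need to visit all 15 open cells exactly once, starting at I and ending at B.
Cell Q has only two open neighbours (M and P), so the path must pass straight through it: one of those is the cell it's entered from and the other is where it exits.
Route from I: up 1 to C, right 1 to D, down 2 to N, left 1 to M, down 1 to Q, left 2 to O, up 1 to K, right 1 to L, up 1 to H, left 1 to F, up 1 to A, right 1 to B — 14 moves in all.
Check: all 15 open cells covered.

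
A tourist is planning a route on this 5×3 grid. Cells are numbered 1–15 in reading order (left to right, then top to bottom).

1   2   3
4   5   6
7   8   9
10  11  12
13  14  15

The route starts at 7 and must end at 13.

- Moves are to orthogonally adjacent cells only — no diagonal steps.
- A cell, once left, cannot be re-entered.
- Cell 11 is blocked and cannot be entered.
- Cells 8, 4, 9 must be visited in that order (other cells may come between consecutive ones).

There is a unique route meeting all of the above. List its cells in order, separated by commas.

The waypoints must appear in the order 8, 4, 9, with no cell reused.
Route from 7: right to 8, up to 5, left to 4, up to 1, 2× right (reaching 3), 4× down (reaching 15), 2× left (reaching 13) — 12 moves in all.
Check: order respected (8 at step 1, 4 at step 3, 9 at step 8).

7, 8, 5, 4, 1, 2, 3, 6, 9, 12, 15, 14, 13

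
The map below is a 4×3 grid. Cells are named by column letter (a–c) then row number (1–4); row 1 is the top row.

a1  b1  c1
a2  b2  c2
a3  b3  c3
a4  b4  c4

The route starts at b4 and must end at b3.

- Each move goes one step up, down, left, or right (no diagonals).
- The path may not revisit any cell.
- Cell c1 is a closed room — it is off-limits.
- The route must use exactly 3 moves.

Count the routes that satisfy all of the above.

Need simple routes of exactly 3 moves from b4 to b3 (Manhattan distance 1, so 1 moves are spent on a detour and 1 undoing it).
Enumerating: b4 a4 a3 b3 | b4 c4 c3 b3.
That gives 2 routes.

2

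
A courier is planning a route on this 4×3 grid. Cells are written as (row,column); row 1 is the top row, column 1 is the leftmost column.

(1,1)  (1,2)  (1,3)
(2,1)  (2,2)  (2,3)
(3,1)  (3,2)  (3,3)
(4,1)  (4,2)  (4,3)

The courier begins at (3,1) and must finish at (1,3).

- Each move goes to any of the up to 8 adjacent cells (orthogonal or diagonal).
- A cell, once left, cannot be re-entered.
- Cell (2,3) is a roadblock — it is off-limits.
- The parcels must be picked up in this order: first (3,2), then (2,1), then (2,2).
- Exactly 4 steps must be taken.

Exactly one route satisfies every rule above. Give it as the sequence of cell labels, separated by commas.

(3,1), (3,2), (2,1), (2,2), (1,3)

The waypoints must appear in the order (3,2), (2,1), (2,2), with no cell reused.
Route from (3,1): right to (3,2), up-left to (2,1), right to (2,2), up-right to (1,3) — 4 moves in all.
Check: order respected ((3,2) at step 1, (2,1) at step 2, (2,2) at step 3); 4 moves as required.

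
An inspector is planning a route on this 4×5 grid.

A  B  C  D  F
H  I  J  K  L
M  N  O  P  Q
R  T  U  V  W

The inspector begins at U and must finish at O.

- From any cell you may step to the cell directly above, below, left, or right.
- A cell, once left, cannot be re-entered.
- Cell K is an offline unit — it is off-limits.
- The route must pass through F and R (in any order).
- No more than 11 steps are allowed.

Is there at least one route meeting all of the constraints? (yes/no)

Even ignoring the no-revisit rule, getting from U to O, taking the cheapest ordering U → R → F → O needs at least 2 + 7 + 4 = 13 moves (Manhattan distance per leg), which exceeds the 11-move limit.

no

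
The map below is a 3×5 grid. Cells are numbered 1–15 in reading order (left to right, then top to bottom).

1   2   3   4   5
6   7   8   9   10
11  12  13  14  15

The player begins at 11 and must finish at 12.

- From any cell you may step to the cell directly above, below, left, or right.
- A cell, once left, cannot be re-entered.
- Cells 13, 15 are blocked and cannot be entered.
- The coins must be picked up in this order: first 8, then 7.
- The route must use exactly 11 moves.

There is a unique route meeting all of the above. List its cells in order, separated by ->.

11 -> 6 -> 1 -> 2 -> 3 -> 4 -> 5 -> 10 -> 9 -> 8 -> 7 -> 12

The waypoints must appear in the order 8, 7, with no cell reused.
Route from 11: 2× up (reaching 1), 4× right (reaching 5), down to 10, 3× left (reaching 7), down to 12 — 11 moves in all.
Check: order respected (8 at step 9, 7 at step 10); 11 moves as required.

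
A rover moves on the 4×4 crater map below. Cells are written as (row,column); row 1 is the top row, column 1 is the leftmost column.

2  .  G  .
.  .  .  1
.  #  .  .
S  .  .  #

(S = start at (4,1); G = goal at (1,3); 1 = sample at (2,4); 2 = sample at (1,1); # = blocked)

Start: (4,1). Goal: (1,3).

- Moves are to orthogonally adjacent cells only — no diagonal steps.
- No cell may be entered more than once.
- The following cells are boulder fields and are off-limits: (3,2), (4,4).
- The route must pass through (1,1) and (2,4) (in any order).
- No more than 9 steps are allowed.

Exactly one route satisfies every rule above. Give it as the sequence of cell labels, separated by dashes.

(4,1) - (3,1) - (2,1) - (1,1) - (1,2) - (2,2) - (2,3) - (2,4) - (1,4) - (1,3)

The 9-move cap with required stops at (1,1), (2,4) leaves no slack for detours.
Route from (4,1): up 3 to (1,1), right 1 to (1,2), down 1 to (2,2), right 2 to (2,4), up 1 to (1,4), left 1 to (1,3) — 9 moves in all.
Check: all required cells visited; 9 ≤ 9 moves.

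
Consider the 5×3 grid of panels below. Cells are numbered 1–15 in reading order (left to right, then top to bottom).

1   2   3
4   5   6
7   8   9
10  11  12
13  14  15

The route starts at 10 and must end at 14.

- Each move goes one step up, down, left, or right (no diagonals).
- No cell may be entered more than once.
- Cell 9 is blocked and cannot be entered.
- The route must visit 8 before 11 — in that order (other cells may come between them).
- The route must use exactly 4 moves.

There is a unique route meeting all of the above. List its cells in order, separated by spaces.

10 7 8 11 14

The waypoints must appear in the order 8, 11, with no cell reused.
Route from 10: up to 7, right to 8, 2× down (reaching 14) — 4 moves in all.
Check: order respected (8 at step 2, 11 at step 3); 4 moves as required.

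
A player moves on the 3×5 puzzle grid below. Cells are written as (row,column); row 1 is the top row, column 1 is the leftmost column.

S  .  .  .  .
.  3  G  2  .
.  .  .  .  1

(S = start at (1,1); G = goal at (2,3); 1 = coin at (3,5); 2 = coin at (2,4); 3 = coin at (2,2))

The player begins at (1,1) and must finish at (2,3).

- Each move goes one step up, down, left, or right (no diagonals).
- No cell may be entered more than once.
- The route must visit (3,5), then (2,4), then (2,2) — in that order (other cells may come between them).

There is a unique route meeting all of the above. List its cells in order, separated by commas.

The waypoints must appear in the order (3,5), (2,4), (2,2), with no cell reused.
Route from (1,1): down 2 to (3,1), right 4 to (3,5), up 1 to (2,5), left 1 to (2,4), up 1 to (1,4), left 2 to (1,2), down 1 to (2,2), right 1 to (2,3) — 13 moves in all.
Check: order respected (1 at step 6, 2 at step 8, 3 at step 12).

(1,1), (2,1), (3,1), (3,2), (3,3), (3,4), (3,5), (2,5), (2,4), (1,4), (1,3), (1,2), (2,2), (2,3)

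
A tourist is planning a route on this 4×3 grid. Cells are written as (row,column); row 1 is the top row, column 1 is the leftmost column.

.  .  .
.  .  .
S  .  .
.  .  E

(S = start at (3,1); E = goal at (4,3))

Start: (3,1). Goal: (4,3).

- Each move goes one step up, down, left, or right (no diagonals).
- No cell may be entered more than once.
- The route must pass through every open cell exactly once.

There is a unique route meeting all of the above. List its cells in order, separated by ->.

(3,1) -> (4,1) -> (4,2) -> (3,2) -> (2,2) -> (2,1) -> (1,1) -> (1,2) -> (1,3) -> (2,3) -> (3,3) -> (4,3)

Need to visit all 12 open cells exactly once, starting at (3,1) and ending at (4,3).
Route from (3,1): down to (4,1), right to (4,2), 2× up (reaching (2,2)), left to (2,1), up to (1,1), 2× right (reaching (1,3)), 3× down (reaching (4,3)) — 11 moves in all.
Check: all 12 open cells covered.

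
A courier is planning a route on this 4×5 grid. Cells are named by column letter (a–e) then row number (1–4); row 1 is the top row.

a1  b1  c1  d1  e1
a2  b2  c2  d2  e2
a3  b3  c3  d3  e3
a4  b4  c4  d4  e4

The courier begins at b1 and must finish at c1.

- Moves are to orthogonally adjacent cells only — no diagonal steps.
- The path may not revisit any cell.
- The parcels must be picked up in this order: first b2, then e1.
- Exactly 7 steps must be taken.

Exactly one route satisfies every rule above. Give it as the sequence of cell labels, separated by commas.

The waypoints must appear in the order b2, e1, with no cell reused.
Route from b1: down to b2, 3× right (reaching e2), up to e1, 2× left (reaching c1) — 7 moves in all.
Check: order respected (b2 at step 1, e1 at step 5); 7 moves as required.

b1, b2, c2, d2, e2, e1, d1, c1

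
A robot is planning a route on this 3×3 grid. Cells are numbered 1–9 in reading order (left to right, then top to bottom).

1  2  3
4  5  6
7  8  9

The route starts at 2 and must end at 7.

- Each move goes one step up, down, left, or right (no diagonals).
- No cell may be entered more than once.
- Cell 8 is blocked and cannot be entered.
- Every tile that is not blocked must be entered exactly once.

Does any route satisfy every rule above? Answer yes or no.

no

Cell 9 has only one open neighbour but is neither the start nor the goal, so a Hamiltonian route would have to both enter and leave it through the same neighbour — impossible without revisiting.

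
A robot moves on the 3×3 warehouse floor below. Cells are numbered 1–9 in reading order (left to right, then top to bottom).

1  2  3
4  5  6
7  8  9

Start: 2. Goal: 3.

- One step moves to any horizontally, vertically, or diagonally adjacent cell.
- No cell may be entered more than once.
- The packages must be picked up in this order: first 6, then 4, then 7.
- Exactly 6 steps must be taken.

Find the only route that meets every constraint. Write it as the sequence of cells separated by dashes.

The waypoints must appear in the order 6, 4, 7, with no cell reused.
Route from 2: down-right 1 to 6, down-left 1 to 8, up-left 1 to 4, down 1 to 7, up-right 2 to 3 — 6 moves in all.
Check: order respected (6 at step 1, 4 at step 3, 7 at step 4); 6 moves as required.

2 - 6 - 8 - 4 - 7 - 5 - 3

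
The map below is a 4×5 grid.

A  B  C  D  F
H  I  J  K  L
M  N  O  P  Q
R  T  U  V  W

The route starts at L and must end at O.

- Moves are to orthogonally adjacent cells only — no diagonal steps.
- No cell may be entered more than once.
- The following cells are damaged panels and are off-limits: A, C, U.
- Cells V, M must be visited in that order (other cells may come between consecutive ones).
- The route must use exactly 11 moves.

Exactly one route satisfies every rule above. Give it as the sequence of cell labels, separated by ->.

The waypoints must appear in the order V, M, with no cell reused.
Route from L: down 2 to W, left 1 to V, up 2 to K, left 3 to H, down 1 to M, right 2 to O — 11 moves in all.
Check: order respected (V at step 3, M at step 9); 11 moves as required.

L -> Q -> W -> V -> P -> K -> J -> I -> H -> M -> N -> O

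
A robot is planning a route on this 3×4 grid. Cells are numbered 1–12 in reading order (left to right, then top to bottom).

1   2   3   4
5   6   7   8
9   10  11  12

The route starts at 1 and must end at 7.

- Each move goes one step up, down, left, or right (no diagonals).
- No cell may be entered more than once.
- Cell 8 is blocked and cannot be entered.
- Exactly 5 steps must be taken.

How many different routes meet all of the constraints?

5

Need simple routes of exactly 5 moves from 1 to 7 (Manhattan distance 3, so 1 moves are spent on a detour and 1 undoing it).
Enumerating: 1 5 9 10 6 7 | 1 5 9 10 11 7 | 1 5 6 2 3 7 | 1 5 6 10 11 7 | 1 2 6 10 11 7.
That gives 5 routes.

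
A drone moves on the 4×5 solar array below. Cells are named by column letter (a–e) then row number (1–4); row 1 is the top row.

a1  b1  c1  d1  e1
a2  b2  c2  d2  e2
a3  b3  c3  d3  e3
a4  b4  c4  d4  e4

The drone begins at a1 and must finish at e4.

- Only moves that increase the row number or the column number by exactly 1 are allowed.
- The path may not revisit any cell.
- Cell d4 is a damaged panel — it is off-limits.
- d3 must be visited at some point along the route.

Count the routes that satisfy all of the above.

A right/down-only route from a1 to e4 makes exactly 3 down-moves and 4 right-moves in some order.
With no other constraints that would be C(7,3) = 35 routes.
Split at d3 and multiply the segment counts (each segment already excludes blocked cells): a1→d3: 10; d3→e4: 1; product = 10.
That gives 10 routes.

10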